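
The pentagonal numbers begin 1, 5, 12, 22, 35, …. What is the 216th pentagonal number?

69876

The 216th pentagonal number is n(3n−1)/2 with n = 216.
216·(3·216 − 1)/2 = 216·647/2 = 69876.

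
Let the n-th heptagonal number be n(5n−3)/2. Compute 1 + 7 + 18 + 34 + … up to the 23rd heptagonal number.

10396

Σ i(5i−3)/2 = (5Σi² − 3Σi) / 2 over i = 1..23.
Σi = 276 and Σi² = 4324.
(5·4324 − 3·276) / 2 = 20792/2 = 10396.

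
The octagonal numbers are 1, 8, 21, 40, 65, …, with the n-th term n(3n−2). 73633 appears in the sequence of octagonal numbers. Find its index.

157

Set n(3n−2) = 73633, giving 3n² − 2n − 73633 = 0.
So n = (2 + 940) / 6 = 942/6 = 157.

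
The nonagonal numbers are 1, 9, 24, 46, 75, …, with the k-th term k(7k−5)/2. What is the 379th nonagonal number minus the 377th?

379·(7·379 − 5)/2 = 501796 and 377·(7·377 − 5)/2 = 496509.
Difference: 501796 − 496509 = 5287.

5287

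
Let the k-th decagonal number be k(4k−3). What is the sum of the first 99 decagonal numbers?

1298550

Σ i(4i−3) = 4Σi² − 3Σi over i = 1..99.
Σi = 4950 and Σi² = 328350.
4·328350 − 3·4950 = 1298550.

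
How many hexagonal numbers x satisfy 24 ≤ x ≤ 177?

6

The n-th hexagonal number is n(2n−1).
Smallest index with value ≥ 24: n = 4 (giving 28).
Largest index with value ≤ 177: n = 9 (giving 153).
Indices 4 through 9: 6 terms.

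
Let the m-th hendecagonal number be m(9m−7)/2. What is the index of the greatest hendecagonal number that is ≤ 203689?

Solve n(9n−7)/2 ≤ 203689 for integer n.
n = 213 gives 203415 ≤ 203689, while n = 214 gives 205333 > 203689; so the answer is index 213.

213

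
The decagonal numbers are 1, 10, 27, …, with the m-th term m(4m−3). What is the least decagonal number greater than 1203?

Solve n(4n−3) > 1203 for integer n.
The largest n with value ≤ 1203 is 17 (since 1105 ≤ 1203 < 1242), so the first above is n = 18, value 1242.

1242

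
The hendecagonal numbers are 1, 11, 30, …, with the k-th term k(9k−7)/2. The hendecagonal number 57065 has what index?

Set n(9n−7)/2 = 57065, giving 9n² − 7n − 114130 = 0.
So n = (7 + 2027) / 18 = 2034/18 = 113.
Check: 113·(9·113 − 7)/2 = 57065. ✓

113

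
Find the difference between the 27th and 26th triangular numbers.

Consecutive triangular numbers differ by n: T_{27} − T_{26} = 27.

27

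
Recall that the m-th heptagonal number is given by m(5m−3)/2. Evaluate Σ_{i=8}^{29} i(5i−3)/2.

20427

Σ i(5i−3)/2 = (5Σi² − 3Σi) / 2 over i = 8..29.
Σi = 435 − 28 = 407 and Σi² = 8555 − 140 = 8415.
(5·8415 − 3·407) / 2 = 40854/2 = 20427.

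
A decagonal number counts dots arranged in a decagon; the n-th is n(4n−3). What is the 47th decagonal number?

8695

The 47th decagonal number is n(4n−3) with n = 47.
47·(4·47 − 3) = 47·185 = 8695.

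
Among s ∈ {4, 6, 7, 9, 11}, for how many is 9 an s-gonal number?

s = 4: P(4, 3) = 9. ✓
s = 6: P(6, 2) = 6 and P(6, 3) = 15; 9 is not s-gonal.
s = 7: P(7, 2) = 7 and P(7, 3) = 18; 9 is not s-gonal.
s = 9: P(9, 2) = 9. ✓
s = 11: P(11, 1) = 1 and P(11, 2) = 11; 9 is not s-gonal.
Hits: s ∈ {4, 9} → 2.

2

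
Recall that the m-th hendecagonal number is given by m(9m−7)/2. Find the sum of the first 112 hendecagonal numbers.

2113552

Σ i(9i−7)/2 = (9Σi² − 7Σi) / 2 over i = 1..112.
Σi = 6328 and Σi² = 474600.
(9·474600 − 7·6328) / 2 = 4227104/2 = 2113552.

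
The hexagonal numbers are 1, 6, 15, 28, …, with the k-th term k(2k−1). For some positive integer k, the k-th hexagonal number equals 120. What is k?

Set n(2n−1) = 120, giving 2n² − n − 120 = 0.
So n = (1 + 31) / 4 = 32/4 = 8.
Check: 8·(2·8 − 1) = 120. ✓

8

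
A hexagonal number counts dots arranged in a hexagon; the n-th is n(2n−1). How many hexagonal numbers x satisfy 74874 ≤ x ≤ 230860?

147

The n-th hexagonal number is n(2n−1).
Smallest index with value ≥ 74874: n = 194 (giving 75078).
Largest index with value ≤ 230860: n = 340 (giving 230860).
Indices 194 through 340: 147 terms.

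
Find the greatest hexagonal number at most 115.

Solve n(2n−1) ≤ 115 for integer n.
n = 7 gives 91 ≤ 115, while n = 8 gives 120 > 115; so the answer is 91.

91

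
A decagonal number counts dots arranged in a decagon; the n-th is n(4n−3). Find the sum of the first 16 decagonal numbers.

Σ i(4i−3) = 4Σi² − 3Σi over i = 1..16.
Σi = 136 and Σi² = 1496.
4·1496 − 3·136 = 5576.

5576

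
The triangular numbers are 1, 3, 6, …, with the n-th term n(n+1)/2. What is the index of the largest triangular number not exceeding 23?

6

Solve n(n+1)/2 ≤ 23 for integer n.
n = 6 gives 21 ≤ 23, while n = 7 gives 28 > 23; so the answer is index 6.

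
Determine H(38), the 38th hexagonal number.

38·(2·38 − 1) = 38·75 = 2850.

2850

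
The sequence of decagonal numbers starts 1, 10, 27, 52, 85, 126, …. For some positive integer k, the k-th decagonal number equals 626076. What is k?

396

Set n(4n−3) = 626076, giving 4n² − 3n − 626076 = 0.
The discriminant is 9 + 16·626076 = 10017225, and √10017225 = 3165.
So n = (3 + 3165) / 8 = 3168/8 = 396.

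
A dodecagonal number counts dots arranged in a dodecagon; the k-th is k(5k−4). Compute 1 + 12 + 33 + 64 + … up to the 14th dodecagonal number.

4655

Σ i(5i−4) = 5Σi² − 4Σi over i = 1..14.
Σi = 105 and Σi² = 1015.
5·1015 − 4·105 = 4655.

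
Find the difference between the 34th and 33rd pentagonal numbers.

100

Consecutive pentagonal numbers differ by 3n − 2: here 3·34 − 2 = 100.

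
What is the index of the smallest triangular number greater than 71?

12

Solve n(n+1)/2 > 71 for integer n.
The largest n with value ≤ 71 is 11 (since 66 ≤ 71 < 78), so the first above is n = 12, value 78.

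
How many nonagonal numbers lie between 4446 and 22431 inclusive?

45

The n-th nonagonal number is n(7n−5)/2.
Smallest index with value ≥ 4446: n = 36 (giving 4446).
Largest index with value ≤ 22431: n = 80 (giving 22200).
Indices 36 through 80: 45 terms.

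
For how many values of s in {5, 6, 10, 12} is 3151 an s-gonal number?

1

s = 5: P(5, 46) = 3151. ✓
s = 6: P(6, 39) = 3003 and P(6, 40) = 3160; 3151 is not s-gonal.
s = 10: P(10, 28) = 3052 and P(10, 29) = 3277; 3151 is not s-gonal.
s = 12: P(12, 25) = 3025 and P(12, 26) = 3276; 3151 is not s-gonal.
Hits: s ∈ {5} → 1.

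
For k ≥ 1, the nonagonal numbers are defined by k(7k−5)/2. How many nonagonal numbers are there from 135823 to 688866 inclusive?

The n-th nonagonal number is n(7n−5)/2.
Smallest index with value ≥ 135823: n = 198 (giving 136719).
Largest index with value ≤ 688866: n = 444 (giving 688866).
Indices 198 through 444: 247 terms.

247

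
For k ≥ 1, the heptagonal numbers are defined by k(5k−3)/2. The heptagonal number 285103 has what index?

338

Set n(5n−3)/2 = 285103, giving 5n² − 3n − 570206 = 0.
The discriminant is 9 + 40·285103 = 11404129, and √11404129 = 3377.
So n = (3 + 3377) / 10 = 3380/10 = 338.
Check: 338·(5·338 − 3)/2 = 285103. ✓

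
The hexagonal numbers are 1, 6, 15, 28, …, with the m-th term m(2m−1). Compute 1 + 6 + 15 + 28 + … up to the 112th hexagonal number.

Σ i(2i−1) = 2Σi² − Σi over i = 1..112.
Σi = 6328 and Σi² = 474600.
2·474600 − 1·6328 = 942872.

942872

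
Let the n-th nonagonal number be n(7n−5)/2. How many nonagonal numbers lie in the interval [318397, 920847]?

212

The n-th nonagonal number is n(7n−5)/2.
Smallest index with value ≥ 318397: n = 302 (giving 318459).
Largest index with value ≤ 920847: n = 513 (giving 919809).
Indices 302 through 513: 212 terms.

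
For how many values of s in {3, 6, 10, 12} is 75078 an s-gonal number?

s = 3: P(3, 387) = 75078. ✓
s = 6: P(6, 194) = 75078. ✓
s = 10: P(10, 137) = 74665 and P(10, 138) = 75762; 75078 is not s-gonal.
s = 12: P(12, 122) = 73932 and P(12, 123) = 75153; 75078 is not s-gonal.
Hits: s ∈ {3, 6} → 2.

2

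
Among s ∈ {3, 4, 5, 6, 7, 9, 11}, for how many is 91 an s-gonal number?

s = 3: P(3, 13) = 91. ✓
s = 4: P(4, 9) = 81 and P(4, 10) = 100; 91 is not s-gonal.
s = 5: P(5, 7) = 70 and P(5, 8) = 92; 91 is not s-gonal.
s = 6: P(6, 7) = 91. ✓
s = 7: P(7, 6) = 81 and P(7, 7) = 112; 91 is not s-gonal.
s = 9: P(9, 5) = 75 and P(9, 6) = 111; 91 is not s-gonal.
s = 11: P(11, 4) = 58 and P(11, 5) = 95; 91 is not s-gonal.
Hits: s ∈ {3, 6} → 2.

2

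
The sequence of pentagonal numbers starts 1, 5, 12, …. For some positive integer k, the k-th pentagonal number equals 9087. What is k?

78

Set n(3n−1)/2 = 9087, giving 3n² − n − 18174 = 0.
So n = (1 + 467) / 6 = 468/6 = 78.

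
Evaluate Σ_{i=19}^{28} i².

5605

Σ_{i=19}^{28} i² = 7714 − 2109 = 5605.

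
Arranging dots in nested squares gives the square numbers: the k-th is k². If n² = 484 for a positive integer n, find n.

22

We need n² = 484, so n = √484 = 22.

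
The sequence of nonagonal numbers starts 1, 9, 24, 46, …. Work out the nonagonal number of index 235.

192700

The 235th nonagonal number is n(7n−5)/2 with n = 235.
235·(7·235 − 5)/2 = 235·1640/2 = 235·820 = 192700.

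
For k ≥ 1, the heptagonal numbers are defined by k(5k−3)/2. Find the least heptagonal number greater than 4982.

4995

Solve n(5n−3)/2 > 4982 for integer n.
The largest n with value ≤ 4982 is 44 (since 4774 ≤ 4982 < 4995), so the first above is n = 45, value 4995.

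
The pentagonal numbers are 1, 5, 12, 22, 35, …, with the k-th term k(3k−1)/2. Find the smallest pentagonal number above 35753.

35960

Solve n(3n−1)/2 > 35753 for integer n.
The largest n with value ≤ 35753 is 154 (since 35497 ≤ 35753 < 35960), so the first above is n = 155, value 35960.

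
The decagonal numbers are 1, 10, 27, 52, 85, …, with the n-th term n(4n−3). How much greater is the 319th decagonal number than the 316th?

319·(4·319 − 3) = 406087 and 316·(4·316 − 3) = 398476.
Difference: 406087 − 398476 = 7611.

7611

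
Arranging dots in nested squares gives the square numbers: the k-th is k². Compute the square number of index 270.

72900

The 270th square number is n² with n = 270.
270² = 72900.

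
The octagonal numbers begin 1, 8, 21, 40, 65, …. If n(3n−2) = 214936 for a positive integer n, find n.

Set n(3n−2) = 214936, giving 3n² − 2n − 214936 = 0.
The discriminant is 4 + 12·214936 = 2579236, and √2579236 = 1606.
So n = (2 + 1606) / 6 = 1608/6 = 268.
Check: 268·(3·268 − 2) = 214936. ✓

268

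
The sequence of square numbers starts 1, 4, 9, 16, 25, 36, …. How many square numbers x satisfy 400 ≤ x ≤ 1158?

The n-th square number is n².
Smallest index with value ≥ 400: n = 20 (giving 400).
Largest index with value ≤ 1158: n = 34 (giving 1156).
Indices 20 through 34: 15 terms.

15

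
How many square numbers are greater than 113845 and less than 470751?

349

The n-th square number is n².
Smallest index with value > 113845: n = 338 (giving 114244).
Largest index with value < 470751: n = 686 (giving 470596).
Indices 338 through 686: 349 terms.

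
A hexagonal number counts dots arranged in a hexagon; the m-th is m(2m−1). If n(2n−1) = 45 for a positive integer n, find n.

5

Set n(2n−1) = 45, giving 2n² − n − 45 = 0.
The discriminant is 1 + 8·45 = 361, and √361 = 19.
So n = (1 + 19) / 4 = 20/4 = 5.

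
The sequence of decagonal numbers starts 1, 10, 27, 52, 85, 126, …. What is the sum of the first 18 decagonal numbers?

Σ i(4i−3) = 4Σi² − 3Σi over i = 1..18.
Σi = 171 and Σi² = 2109.
4·2109 − 3·171 = 7923.

7923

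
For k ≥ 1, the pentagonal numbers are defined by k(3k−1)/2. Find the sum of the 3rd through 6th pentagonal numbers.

120

Σ i(3i−1)/2 = (3Σi² − Σi) / 2 over i = 3..6.
Σi = 21 − 3 = 18 and Σi² = 91 − 5 = 86.
(3·86 − 1·18) / 2 = 240/2 = 120.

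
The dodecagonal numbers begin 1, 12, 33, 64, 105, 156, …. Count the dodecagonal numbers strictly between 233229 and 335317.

43

The n-th dodecagonal number is n(5n−4).
Smallest index with value > 233229: n = 217 (giving 234577).
Largest index with value < 335317: n = 259 (giving 334369).
Indices 217 through 259: 43 terms.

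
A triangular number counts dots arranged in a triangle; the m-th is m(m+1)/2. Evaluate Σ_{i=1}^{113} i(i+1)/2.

246905

Σ i(i+1)/2 = (Σi² + Σi) / 2 over i = 1..113.
Σi = 6441 and Σi² = 487369.
(1·487369 + 1·6441) / 2 = 493810/2 = 246905.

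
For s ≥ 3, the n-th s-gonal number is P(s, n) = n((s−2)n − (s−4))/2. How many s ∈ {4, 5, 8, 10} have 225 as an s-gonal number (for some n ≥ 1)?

2

s = 4: P(4, 15) = 225. ✓
s = 5: P(5, 12) = 210 and P(5, 13) = 247; 225 is not s-gonal.
s = 8: P(8, 9) = 225. ✓
s = 10: P(10, 7) = 175 and P(10, 8) = 232; 225 is not s-gonal.
Hits: s ∈ {4, 8} → 2.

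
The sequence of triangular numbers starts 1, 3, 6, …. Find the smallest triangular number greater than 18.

Solve n(n+1)/2 > 18 for integer n.
The largest n with value ≤ 18 is 5 (since 15 ≤ 18 < 21), so the first above is n = 6, value 21.

21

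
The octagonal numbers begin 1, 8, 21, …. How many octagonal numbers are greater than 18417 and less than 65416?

69

The n-th octagonal number is n(3n−2).
Smallest index with value > 18417: n = 79 (giving 18565).
Largest index with value < 65416: n = 147 (giving 64533).
Indices 79 through 147: 69 terms.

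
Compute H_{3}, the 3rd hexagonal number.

The 3rd hexagonal number is n(2n−1) with n = 3.
3·(2·3 − 1) = 3·5 = 15.

15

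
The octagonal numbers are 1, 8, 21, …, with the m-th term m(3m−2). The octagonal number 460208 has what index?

Set n(3n−2) = 460208, giving 3n² − 2n − 460208 = 0.
The discriminant is 4 + 12·460208 = 5522500, and √5522500 = 2350.
So n = (2 + 2350) / 6 = 2352/6 = 392.

392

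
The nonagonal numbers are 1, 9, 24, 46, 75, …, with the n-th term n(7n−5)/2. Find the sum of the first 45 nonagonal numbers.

Σ i(7i−5)/2 = (7Σi² − 5Σi) / 2 over i = 1..45.
Σi = 1035 and Σi² = 31395.
(7·31395 − 5·1035) / 2 = 214590/2 = 107295.

107295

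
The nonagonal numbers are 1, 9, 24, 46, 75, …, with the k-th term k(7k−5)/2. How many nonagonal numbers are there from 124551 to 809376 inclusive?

The n-th nonagonal number is n(7n−5)/2.
Smallest index with value ≥ 124551: n = 189 (giving 124551).
Largest index with value ≤ 809376: n = 481 (giving 808561).
Indices 189 through 481: 293 terms.

293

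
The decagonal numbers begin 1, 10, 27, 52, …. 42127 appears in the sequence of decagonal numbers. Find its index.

Set n(4n−3) = 42127, giving 4n² − 3n − 42127 = 0.
So n = (3 + 821) / 8 = 824/8 = 103.
Check: 103·(4·103 − 3) = 42127. ✓

103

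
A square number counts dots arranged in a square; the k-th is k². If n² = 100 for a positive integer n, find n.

We need n² = 100, so n = √100 = 10.
Check: 10² = 100. ✓

10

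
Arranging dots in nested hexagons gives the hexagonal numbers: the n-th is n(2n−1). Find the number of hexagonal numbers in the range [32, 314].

The n-th hexagonal number is n(2n−1).
Smallest index with value ≥ 32: n = 5 (giving 45).
Largest index with value ≤ 314: n = 12 (giving 276).
Indices 5 through 12: 8 terms.

8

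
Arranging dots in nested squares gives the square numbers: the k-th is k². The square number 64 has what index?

8

We need n² = 64, so n = √64 = 8.
Check: 8² = 64. ✓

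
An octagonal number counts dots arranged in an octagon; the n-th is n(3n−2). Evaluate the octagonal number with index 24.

24·(3·24 − 2) = 24·70 = 1680.

1680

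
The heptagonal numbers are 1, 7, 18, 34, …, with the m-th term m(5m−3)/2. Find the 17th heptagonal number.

697

The 17th heptagonal number is n(5n−3)/2 with n = 17.
17·(5·17 − 3)/2 = 17·82/2 = 17·41 = 697.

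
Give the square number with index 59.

3481

59² = 3481.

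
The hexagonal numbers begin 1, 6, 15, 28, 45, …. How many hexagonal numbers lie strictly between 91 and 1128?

16

The n-th hexagonal number is n(2n−1).
Smallest index with value > 91: n = 8 (giving 120).
Largest index with value < 1128: n = 23 (giving 1035).
Indices 8 through 23: 16 terms.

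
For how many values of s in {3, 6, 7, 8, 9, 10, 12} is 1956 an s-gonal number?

s = 3: P(3, 62) = 1953 and P(3, 63) = 2016; 1956 is not s-gonal.
s = 6: P(6, 31) = 1891 and P(6, 32) = 2016; 1956 is not s-gonal.
s = 7: P(7, 28) = 1918 and P(7, 29) = 2059; 1956 is not s-gonal.
s = 8: P(8, 25) = 1825 and P(8, 26) = 1976; 1956 is not s-gonal.
s = 9: P(9, 24) = 1956. ✓
s = 10: P(10, 22) = 1870 and P(10, 23) = 2047; 1956 is not s-gonal.
s = 12: P(12, 20) = 1920 and P(12, 21) = 2121; 1956 is not s-gonal.
Hits: s ∈ {9} → 1.

1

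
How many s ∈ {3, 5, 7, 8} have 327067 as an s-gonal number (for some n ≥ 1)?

1

s = 3: P(3, 808) = 326836 and P(3, 809) = 327645; 327067 is not s-gonal.
s = 5: P(5, 467) = 326900 and P(5, 468) = 328302; 327067 is not s-gonal.
s = 7: P(7, 362) = 327067. ✓
s = 8: P(8, 330) = 326040 and P(8, 331) = 328021; 327067 is not s-gonal.
Hits: s ∈ {7} → 1.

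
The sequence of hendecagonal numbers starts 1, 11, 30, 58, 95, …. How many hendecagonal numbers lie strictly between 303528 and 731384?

143

The n-th hendecagonal number is n(9n−7)/2.
Smallest index with value > 303528: n = 261 (giving 305631).
Largest index with value < 731384: n = 403 (giving 729430).
Indices 261 through 403: 143 terms.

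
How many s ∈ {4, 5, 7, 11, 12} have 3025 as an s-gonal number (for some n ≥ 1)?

2

s = 4: P(4, 55) = 3025. ✓
s = 5: P(5, 45) = 3015 and P(5, 46) = 3151; 3025 is not s-gonal.
s = 7: P(7, 35) = 3010 and P(7, 36) = 3186; 3025 is not s-gonal.
s = 11: P(11, 26) = 2951 and P(11, 27) = 3186; 3025 is not s-gonal.
s = 12: P(12, 25) = 3025. ✓
Hits: s ∈ {4, 12} → 2.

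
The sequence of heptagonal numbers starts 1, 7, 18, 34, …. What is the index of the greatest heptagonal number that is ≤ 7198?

53

Solve n(5n−3)/2 ≤ 7198 for integer n.
n = 53 gives 6943 ≤ 7198, while n = 54 gives 7209 > 7198; so the answer is index 53.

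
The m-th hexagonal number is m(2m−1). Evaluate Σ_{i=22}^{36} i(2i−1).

25355

Σ i(2i−1) = 2Σi² − Σi over i = 22..36.
Σi = 666 − 231 = 435 and Σi² = 16206 − 3311 = 12895.
2·12895 − 1·435 = 25355.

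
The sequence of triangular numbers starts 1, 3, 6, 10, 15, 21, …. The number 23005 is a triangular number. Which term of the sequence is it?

Set n(n+1)/2 = 23005, giving n² + n − 46010 = 0.
So n = (-1 + 429) / 2 = 428/2 = 214.

214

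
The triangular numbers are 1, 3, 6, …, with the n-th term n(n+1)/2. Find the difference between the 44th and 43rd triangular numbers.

Consecutive triangular numbers differ by n: T_{44} − T_{43} = 44.

44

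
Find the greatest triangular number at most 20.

Solve n(n+1)/2 ≤ 20 for integer n.
n = 5 gives 15 ≤ 20, while n = 6 gives 21 > 20; so the answer is 15.

15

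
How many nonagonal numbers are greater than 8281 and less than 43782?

63

The n-th nonagonal number is n(7n−5)/2.
Smallest index with value > 8281: n = 50 (giving 8625).
Largest index with value < 43782: n = 112 (giving 43624).
Indices 50 through 112: 63 terms.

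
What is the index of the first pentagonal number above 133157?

299

Solve n(3n−1)/2 > 133157 for integer n.
The largest n with value ≤ 133157 is 298 (since 133057 ≤ 133157 < 133952), so the first above is n = 299, value 133952.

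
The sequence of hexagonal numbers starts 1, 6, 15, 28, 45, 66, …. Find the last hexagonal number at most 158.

Solve n(2n−1) ≤ 158 for integer n.
n = 9 gives 153 ≤ 158, while n = 10 gives 190 > 158; so the answer is 153.

153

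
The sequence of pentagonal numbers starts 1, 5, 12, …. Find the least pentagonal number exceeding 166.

Solve n(3n−1)/2 > 166 for integer n.
The largest n with value ≤ 166 is 10 (since 145 ≤ 166 < 176), so the first above is n = 11, value 176.

176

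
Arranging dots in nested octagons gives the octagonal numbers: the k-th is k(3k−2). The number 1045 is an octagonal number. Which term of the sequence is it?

19

Set n(3n−2) = 1045, giving 3n² − 2n − 1045 = 0.
The discriminant is 4 + 12·1045 = 12544, and √12544 = 112.
So n = (2 + 112) / 6 = 114/6 = 19.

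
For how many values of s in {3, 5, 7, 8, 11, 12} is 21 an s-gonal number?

s = 3: P(3, 6) = 21. ✓
s = 5: P(5, 3) = 12 and P(5, 4) = 22; 21 is not s-gonal.
s = 7: P(7, 3) = 18 and P(7, 4) = 34; 21 is not s-gonal.
s = 8: P(8, 3) = 21. ✓
s = 11: P(11, 2) = 11 and P(11, 3) = 30; 21 is not s-gonal.
s = 12: P(12, 2) = 12 and P(12, 3) = 33; 21 is not s-gonal.
Hits: s ∈ {3, 8} → 2.

2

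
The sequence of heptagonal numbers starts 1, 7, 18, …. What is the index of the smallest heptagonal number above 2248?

Solve n(5n−3)/2 > 2248 for integer n.
The largest n with value ≤ 2248 is 30 (since 2205 ≤ 2248 < 2356), so the first above is n = 31, value 2356.

31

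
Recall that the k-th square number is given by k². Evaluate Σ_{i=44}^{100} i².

Σ_{i=44}^{100} i² = 338350 − 27434 = 310916.

310916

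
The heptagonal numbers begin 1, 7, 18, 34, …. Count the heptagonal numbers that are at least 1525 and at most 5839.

The n-th heptagonal number is n(5n−3)/2.
Smallest index with value ≥ 1525: n = 25 (giving 1525).
Largest index with value ≤ 5839: n = 48 (giving 5688).
Indices 25 through 48: 24 terms.

24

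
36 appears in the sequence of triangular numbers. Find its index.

Set n(n+1)/2 = 36, giving n² + n − 72 = 0.
The discriminant is 1 + 8·36 = 289, and √289 = 17.
So n = (-1 + 17) / 2 = 16/2 = 8.
Check: 8·9/2 = 36. ✓

8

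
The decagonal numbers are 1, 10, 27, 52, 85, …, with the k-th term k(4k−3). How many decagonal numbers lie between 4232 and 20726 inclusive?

40

The n-th decagonal number is n(4n−3).
Smallest index with value ≥ 4232: n = 33 (giving 4257).
Largest index with value ≤ 20726: n = 72 (giving 20520).
Indices 33 through 72: 40 terms.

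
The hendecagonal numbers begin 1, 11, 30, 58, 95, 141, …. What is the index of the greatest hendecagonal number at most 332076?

272

Solve n(9n−7)/2 ≤ 332076 for integer n.
n = 272 gives 331976 ≤ 332076, while n = 273 gives 334425 > 332076; so the answer is index 272.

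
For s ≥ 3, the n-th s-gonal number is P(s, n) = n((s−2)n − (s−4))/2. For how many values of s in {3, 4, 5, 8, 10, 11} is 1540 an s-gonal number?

s = 3: P(3, 55) = 1540. ✓
s = 4: P(4, 39) = 1521 and P(4, 40) = 1600; 1540 is not s-gonal.
s = 5: P(5, 32) = 1520 and P(5, 33) = 1617; 1540 is not s-gonal.
s = 8: P(8, 22) = 1408 and P(8, 23) = 1541; 1540 is not s-gonal.
s = 10: P(10, 20) = 1540. ✓
s = 11: P(11, 18) = 1395 and P(11, 19) = 1558; 1540 is not s-gonal.
Hits: s ∈ {3, 10} → 2.

2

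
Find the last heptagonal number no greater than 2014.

Solve n(5n−3)/2 ≤ 2014 for integer n.
n = 28 gives 1918 ≤ 2014, while n = 29 gives 2059 > 2014; so the answer is 1918.

1918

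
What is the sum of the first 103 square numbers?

Σ_{i=1}^{103} i² = 103·104·207/6 = 369564.

369564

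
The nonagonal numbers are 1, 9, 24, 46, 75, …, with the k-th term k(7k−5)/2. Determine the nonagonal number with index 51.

8976

The 51st nonagonal number is n(7n−5)/2 with n = 51.
51·(7·51 − 5)/2 = 51·352/2 = 51·176 = 8976.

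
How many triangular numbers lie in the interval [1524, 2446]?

The n-th triangular number is n(n+1)/2.
Smallest index with value ≥ 1524: n = 55 (giving 1540).
Largest index with value ≤ 2446: n = 69 (giving 2415).
Indices 55 through 69: 15 terms.

15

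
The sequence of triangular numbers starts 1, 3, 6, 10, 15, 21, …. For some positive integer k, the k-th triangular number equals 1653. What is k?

57

Set n(n+1)/2 = 1653, giving n² + n − 3306 = 0.
The discriminant is 1 + 8·1653 = 13225, and √13225 = 115.
So n = (-1 + 115) / 2 = 114/2 = 57.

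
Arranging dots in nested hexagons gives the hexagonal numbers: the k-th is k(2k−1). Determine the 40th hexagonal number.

40·(2·40 − 1) = 40·79 = 3160.

3160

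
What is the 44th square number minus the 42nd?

172

44² = 1936 and 42² = 1764.
Difference: 1936 − 1764 = 172.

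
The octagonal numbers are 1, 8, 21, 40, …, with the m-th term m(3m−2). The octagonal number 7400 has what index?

Set n(3n−2) = 7400, giving 3n² − 2n − 7400 = 0.
The discriminant is 4 + 12·7400 = 88804, and √88804 = 298.
So n = (2 + 298) / 6 = 300/6 = 50.

50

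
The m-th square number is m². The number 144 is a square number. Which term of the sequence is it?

We need n² = 144, so n = √144 = 12.
Check: 12² = 144. ✓

12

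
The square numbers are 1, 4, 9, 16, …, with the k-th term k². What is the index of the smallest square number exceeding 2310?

49

Solve n² > 2310 for integer n.
The largest n with value ≤ 2310 is 48 (since 2304 ≤ 2310 < 2401), so the first above is n = 49, value 2401.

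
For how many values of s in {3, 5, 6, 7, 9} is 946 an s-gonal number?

s = 3: P(3, 43) = 946. ✓
s = 5: P(5, 25) = 925 and P(5, 26) = 1001; 946 is not s-gonal.
s = 6: P(6, 22) = 946. ✓
s = 7: P(7, 19) = 874 and P(7, 20) = 970; 946 is not s-gonal.
s = 9: P(9, 16) = 856 and P(9, 17) = 969; 946 is not s-gonal.
Hits: s ∈ {3, 6} → 2.

2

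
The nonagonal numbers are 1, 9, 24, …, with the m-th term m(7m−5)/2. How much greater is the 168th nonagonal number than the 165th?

168·(7·168 − 5)/2 = 98364 and 165·(7·165 − 5)/2 = 94875.
Difference: 98364 − 94875 = 3489.

3489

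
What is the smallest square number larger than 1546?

1600

Solve n² > 1546 for integer n.
The largest n with value ≤ 1546 is 39 (since 1521 ≤ 1546 < 1600), so the first above is n = 40, value 1600.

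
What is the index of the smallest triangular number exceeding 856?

41

Solve n(n+1)/2 > 856 for integer n.
The largest n with value ≤ 856 is 40 (since 820 ≤ 856 < 861), so the first above is n = 41, value 861.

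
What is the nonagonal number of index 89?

The 89th nonagonal number is n(7n−5)/2 with n = 89.
89·(7·89 − 5)/2 = 89·618/2 = 89·309 = 27501.

27501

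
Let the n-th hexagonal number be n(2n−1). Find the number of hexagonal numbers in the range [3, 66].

The n-th hexagonal number is n(2n−1).
Smallest index with value ≥ 3: n = 2 (giving 6).
Largest index with value ≤ 66: n = 6 (giving 66).
Indices 2 through 6: 5 terms.

5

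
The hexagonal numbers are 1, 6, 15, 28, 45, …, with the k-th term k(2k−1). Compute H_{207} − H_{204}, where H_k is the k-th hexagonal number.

207·(2·207 − 1) = 85491 and 204·(2·204 − 1) = 83028.
Difference: 85491 − 83028 = 2463.

2463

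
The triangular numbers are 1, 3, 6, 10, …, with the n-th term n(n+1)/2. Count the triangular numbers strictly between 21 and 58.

The n-th triangular number is n(n+1)/2.
Smallest index with value > 21: n = 7 (giving 28).
Largest index with value < 58: n = 10 (giving 55).
Indices 7 through 10: 4 terms.

4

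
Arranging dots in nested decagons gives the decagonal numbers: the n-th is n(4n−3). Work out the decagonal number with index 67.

17755

67·(4·67 − 3) = 67·265 = 17755.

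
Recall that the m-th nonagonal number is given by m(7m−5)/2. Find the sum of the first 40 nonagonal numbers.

75440

Σ i(7i−5)/2 = (7Σi² − 5Σi) / 2 over i = 1..40.
Σi = 820 and Σi² = 22140.
(7·22140 − 5·820) / 2 = 150880/2 = 75440.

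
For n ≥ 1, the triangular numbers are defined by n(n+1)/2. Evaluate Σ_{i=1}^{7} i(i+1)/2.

Σ i(i+1)/2 = (Σi² + Σi) / 2 over i = 1..7.
Σi = 28 and Σi² = 140.
(1·140 + 1·28) / 2 = 168/2 = 84.

84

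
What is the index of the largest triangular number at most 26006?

227

Solve n(n+1)/2 ≤ 26006 for integer n.
n = 227 gives 25878 ≤ 26006, while n = 228 gives 26106 > 26006; so the answer is index 227.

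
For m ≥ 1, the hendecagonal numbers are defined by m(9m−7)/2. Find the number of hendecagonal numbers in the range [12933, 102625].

98

The n-th hendecagonal number is n(9n−7)/2.
Smallest index with value ≥ 12933: n = 54 (giving 12933).
Largest index with value ≤ 102625: n = 151 (giving 102076).
Indices 54 through 151: 98 terms.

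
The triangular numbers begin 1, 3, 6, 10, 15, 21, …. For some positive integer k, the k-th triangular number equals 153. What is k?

17

Set n(n+1)/2 = 153, giving n² + n − 306 = 0.
So n = (-1 + 35) / 2 = 34/2 = 17.
Check: 17·18/2 = 153. ✓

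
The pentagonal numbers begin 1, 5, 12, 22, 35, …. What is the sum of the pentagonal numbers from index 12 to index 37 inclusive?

25285

Σ i(3i−1)/2 = (3Σi² − Σi) / 2 over i = 12..37.
Σi = 703 − 66 = 637 and Σi² = 17575 − 506 = 17069.
(3·17069 − 1·637) / 2 = 50570/2 = 25285.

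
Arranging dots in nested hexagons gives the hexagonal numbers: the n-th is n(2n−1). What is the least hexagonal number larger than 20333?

20706

Solve n(2n−1) > 20333 for integer n.
The largest n with value ≤ 20333 is 101 (since 20301 ≤ 20333 < 20706), so the first above is n = 102, value 20706.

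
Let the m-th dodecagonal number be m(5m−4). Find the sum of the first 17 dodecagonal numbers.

8313

Σ i(5i−4) = 5Σi² − 4Σi over i = 1..17.
Σi = 153 and Σi² = 1785.
5·1785 − 4·153 = 8313.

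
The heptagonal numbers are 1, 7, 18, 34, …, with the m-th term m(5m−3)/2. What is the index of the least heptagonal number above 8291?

58

Solve n(5n−3)/2 > 8291 for integer n.
The largest n with value ≤ 8291 is 57 (since 8037 ≤ 8291 < 8323), so the first above is n = 58, value 8323.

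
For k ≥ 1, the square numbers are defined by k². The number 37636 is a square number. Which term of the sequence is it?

194

We need n² = 37636, so n = √37636 = 194.
Check: 194² = 37636. ✓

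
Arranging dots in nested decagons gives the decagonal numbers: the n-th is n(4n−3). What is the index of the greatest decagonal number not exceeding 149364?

193

Solve n(4n−3) ≤ 149364 for integer n.
n = 193 gives 148417 ≤ 149364, while n = 194 gives 149962 > 149364; so the answer is index 193.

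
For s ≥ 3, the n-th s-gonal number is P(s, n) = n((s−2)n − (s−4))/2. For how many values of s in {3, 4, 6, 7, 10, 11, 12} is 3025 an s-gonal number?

2

s = 3: P(3, 77) = 3003 and P(3, 78) = 3081; 3025 is not s-gonal.
s = 4: P(4, 55) = 3025. ✓
s = 6: P(6, 39) = 3003 and P(6, 40) = 3160; 3025 is not s-gonal.
s = 7: P(7, 35) = 3010 and P(7, 36) = 3186; 3025 is not s-gonal.
s = 10: P(10, 27) = 2835 and P(10, 28) = 3052; 3025 is not s-gonal.
s = 11: P(11, 26) = 2951 and P(11, 27) = 3186; 3025 is not s-gonal.
s = 12: P(12, 25) = 3025. ✓
Hits: s ∈ {4, 12} → 2.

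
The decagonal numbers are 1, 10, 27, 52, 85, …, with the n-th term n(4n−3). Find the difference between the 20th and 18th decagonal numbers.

20·(4·20 − 3) = 1540 and 18·(4·18 − 3) = 1242.
Difference: 1540 − 1242 = 298.

298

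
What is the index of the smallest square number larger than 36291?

Solve n² > 36291 for integer n.
The largest n with value ≤ 36291 is 190 (since 36100 ≤ 36291 < 36481), so the first above is n = 191, value 36481.

191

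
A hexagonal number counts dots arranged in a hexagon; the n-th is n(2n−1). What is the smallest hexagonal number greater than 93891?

Solve n(2n−1) > 93891 for integer n.
The largest n with value ≤ 93891 is 216 (since 93096 ≤ 93891 < 93961), so the first above is n = 217, value 93961.

93961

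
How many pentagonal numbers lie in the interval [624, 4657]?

35

The n-th pentagonal number is n(3n−1)/2.
Smallest index with value ≥ 624: n = 21 (giving 651).
Largest index with value ≤ 4657: n = 55 (giving 4510).
Indices 21 through 55: 35 terms.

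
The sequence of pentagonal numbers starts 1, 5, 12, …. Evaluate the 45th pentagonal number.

3015

The 45th pentagonal number is n(3n−1)/2 with n = 45.
45·(3·45 − 1)/2 = 45·134/2 = 45·67 = 3015.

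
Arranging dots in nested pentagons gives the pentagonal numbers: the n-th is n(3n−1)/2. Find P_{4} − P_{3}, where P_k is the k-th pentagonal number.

10

Consecutive pentagonal numbers differ by 3n − 2: here 3·4 − 2 = 10.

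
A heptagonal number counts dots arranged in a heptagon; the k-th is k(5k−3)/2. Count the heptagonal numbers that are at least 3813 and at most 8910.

21

The n-th heptagonal number is n(5n−3)/2.
Smallest index with value ≥ 3813: n = 40 (giving 3940).
Largest index with value ≤ 8910: n = 60 (giving 8910).
Indices 40 through 60: 21 terms.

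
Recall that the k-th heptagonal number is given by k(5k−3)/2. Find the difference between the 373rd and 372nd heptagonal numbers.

Consecutive heptagonal numbers differ by 5n − 4: here 5·373 − 4 = 1861.

1861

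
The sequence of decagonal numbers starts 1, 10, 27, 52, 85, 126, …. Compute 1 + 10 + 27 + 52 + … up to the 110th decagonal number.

Σ i(4i−3) = 4Σi² − 3Σi over i = 1..110.
Σi = 6105 and Σi² = 449735.
4·449735 − 3·6105 = 1780625.

1780625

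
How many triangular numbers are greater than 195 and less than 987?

The n-th triangular number is n(n+1)/2.
Smallest index with value > 195: n = 20 (giving 210).
Largest index with value < 987: n = 43 (giving 946).
Indices 20 through 43: 24 terms.

24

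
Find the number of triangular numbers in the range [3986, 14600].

82

The n-th triangular number is n(n+1)/2.
Smallest index with value ≥ 3986: n = 89 (giving 4005).
Largest index with value ≤ 14600: n = 170 (giving 14535).
Indices 89 through 170: 82 terms.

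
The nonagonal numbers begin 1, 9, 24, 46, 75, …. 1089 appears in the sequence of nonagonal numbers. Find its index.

18

Set n(7n−5)/2 = 1089, giving 7n² − 5n − 2178 = 0.
The discriminant is 25 + 56·1089 = 61009, and √61009 = 247.
So n = (5 + 247) / 14 = 252/14 = 18.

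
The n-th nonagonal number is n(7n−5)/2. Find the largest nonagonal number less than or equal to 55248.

54375

Solve n(7n−5)/2 ≤ 55248 for integer n.
n = 125 gives 54375 ≤ 55248, while n = 126 gives 55251 > 55248; so the answer is 54375.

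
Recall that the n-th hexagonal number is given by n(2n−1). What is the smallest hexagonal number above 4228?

4371

Solve n(2n−1) > 4228 for integer n.
The largest n with value ≤ 4228 is 46 (since 4186 ≤ 4228 < 4371), so the first above is n = 47, value 4371.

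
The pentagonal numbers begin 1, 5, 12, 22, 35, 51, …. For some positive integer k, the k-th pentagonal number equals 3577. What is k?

49

Set n(3n−1)/2 = 3577, giving 3n² − n − 7154 = 0.
So n = (1 + 293) / 6 = 294/6 = 49.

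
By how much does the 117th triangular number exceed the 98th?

117·118/2 = 6903 and 98·99/2 = 4851.
Difference: 6903 − 4851 = 2052.

2052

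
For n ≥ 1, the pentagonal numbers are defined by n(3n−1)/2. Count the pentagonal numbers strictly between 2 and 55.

The n-th pentagonal number is n(3n−1)/2.
Smallest index with value > 2: n = 2 (giving 5).
Largest index with value < 55: n = 6 (giving 51).
Indices 2 through 6: 5 terms.

5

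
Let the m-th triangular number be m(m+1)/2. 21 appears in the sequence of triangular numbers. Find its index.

6

Set n(n+1)/2 = 21, giving n² + n − 42 = 0.
The discriminant is 1 + 8·21 = 169, and √169 = 13.
So n = (-1 + 13) / 2 = 12/2 = 6.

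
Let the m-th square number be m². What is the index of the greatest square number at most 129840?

360

Solve n² ≤ 129840 for integer n.
n = 360 gives 129600 ≤ 129840, while n = 361 gives 130321 > 129840; so the answer is index 360.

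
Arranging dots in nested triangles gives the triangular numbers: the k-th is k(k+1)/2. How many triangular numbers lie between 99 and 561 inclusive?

20

The n-th triangular number is n(n+1)/2.
Smallest index with value ≥ 99: n = 14 (giving 105).
Largest index with value ≤ 561: n = 33 (giving 561).
Indices 14 through 33: 20 terms.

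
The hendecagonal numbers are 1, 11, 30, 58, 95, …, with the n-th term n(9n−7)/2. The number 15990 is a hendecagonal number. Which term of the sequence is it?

Set n(9n−7)/2 = 15990, giving 9n² − 7n − 31980 = 0.
So n = (7 + 1073) / 18 = 1080/18 = 60.
Check: 60·(9·60 − 7)/2 = 15990. ✓

60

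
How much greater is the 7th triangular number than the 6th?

7

Consecutive triangular numbers differ by n: T_{7} − T_{6} = 7.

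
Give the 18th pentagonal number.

The 18th pentagonal number is n(3n−1)/2 with n = 18.
18·(3·18 − 1)/2 = 18·53/2 = 477.

477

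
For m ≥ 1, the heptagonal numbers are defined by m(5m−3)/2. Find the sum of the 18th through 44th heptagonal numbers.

Σ i(5i−3)/2 = (5Σi² − 3Σi) / 2 over i = 18..44.
Σi = 990 − 153 = 837 and Σi² = 29370 − 1785 = 27585.
(5·27585 − 3·837) / 2 = 135414/2 = 67707.

67707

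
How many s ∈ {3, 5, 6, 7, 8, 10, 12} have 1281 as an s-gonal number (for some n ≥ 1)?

s = 3: P(3, 50) = 1275 and P(3, 51) = 1326; 1281 is not s-gonal.
s = 5: P(5, 29) = 1247 and P(5, 30) = 1335; 1281 is not s-gonal.
s = 6: P(6, 25) = 1225 and P(6, 26) = 1326; 1281 is not s-gonal.
s = 7: P(7, 22) = 1177 and P(7, 23) = 1288; 1281 is not s-gonal.
s = 8: P(8, 21) = 1281. ✓
s = 10: P(10, 18) = 1242 and P(10, 19) = 1387; 1281 is not s-gonal.
s = 12: P(12, 16) = 1216 and P(12, 17) = 1377; 1281 is not s-gonal.
Hits: s ∈ {8} → 1.

1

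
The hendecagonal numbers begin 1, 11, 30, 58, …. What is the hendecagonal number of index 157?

110371

The 157th hendecagonal number is n(9n−7)/2 with n = 157.
157·(9·157 − 7)/2 = 157·1406/2 = 157·703 = 110371.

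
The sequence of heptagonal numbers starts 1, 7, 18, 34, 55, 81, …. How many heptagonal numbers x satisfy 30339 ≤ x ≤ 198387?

The n-th heptagonal number is n(5n−3)/2.
Smallest index with value ≥ 30339: n = 111 (giving 30636).
Largest index with value ≤ 198387: n = 282 (giving 198387).
Indices 111 through 282: 172 terms.

172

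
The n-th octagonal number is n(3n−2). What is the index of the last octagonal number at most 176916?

243

Solve n(3n−2) ≤ 176916 for integer n.
n = 243 gives 176661 ≤ 176916, while n = 244 gives 178120 > 176916; so the answer is index 243.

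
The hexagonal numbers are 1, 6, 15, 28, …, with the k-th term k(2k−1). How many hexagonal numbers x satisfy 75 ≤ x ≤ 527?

10

The n-th hexagonal number is n(2n−1).
Smallest index with value ≥ 75: n = 7 (giving 91).
Largest index with value ≤ 527: n = 16 (giving 496).
Indices 7 through 16: 10 terms.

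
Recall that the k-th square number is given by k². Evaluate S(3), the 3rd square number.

The 3rd square number is n² with n = 3.
3² = 9.

9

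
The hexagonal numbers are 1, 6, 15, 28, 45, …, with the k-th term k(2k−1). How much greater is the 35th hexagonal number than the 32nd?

399

35·(2·35 − 1) = 2415 and 32·(2·32 − 1) = 2016.
Difference: 2415 − 2016 = 399.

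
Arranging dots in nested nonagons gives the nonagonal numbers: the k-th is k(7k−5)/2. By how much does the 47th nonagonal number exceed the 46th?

323

Consecutive nonagonal numbers differ by 7n − 6: here 7·47 − 6 = 323.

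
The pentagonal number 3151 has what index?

46

Set n(3n−1)/2 = 3151, giving 3n² − n − 6302 = 0.
The discriminant is 1 + 24·3151 = 75625, and √75625 = 275.
So n = (1 + 275) / 6 = 276/6 = 46.
Check: 46·(3·46 − 1)/2 = 3151. ✓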